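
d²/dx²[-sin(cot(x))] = sin(cot(x))*cot(x)^4 + 2*sin(cot(x))*cot(x)^2 + sin(cot(x)) - 2*cos(cot(x))*cot(x)^3 - 2*cos(cot(x))*cot(x)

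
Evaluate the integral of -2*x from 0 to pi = -pi^2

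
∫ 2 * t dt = t^2 + C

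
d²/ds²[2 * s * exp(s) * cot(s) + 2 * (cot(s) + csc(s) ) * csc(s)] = 2*s*exp(s)/tan(s) + 4*sqrt(2)*s*exp(s)*cos(s + pi/4)/sin(s)^3 + 4*exp(s)/tan(s) - 4*exp(s)/sin(s)^2 - 2*cos(s)/sin(s)^2 - 8/sin(s)^2 + 12*cos(s)/sin(s)^4 + 12/sin(s)^4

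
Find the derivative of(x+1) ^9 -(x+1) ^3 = 9*x^8 + 72*x^7 + 252*x^6 + 504*x^5 + 630*x^4 + 504*x^3 + 249*x^2 + 66*x + 6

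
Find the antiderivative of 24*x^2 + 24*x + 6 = 8*x^3 + 12*x^2 + 6*x + C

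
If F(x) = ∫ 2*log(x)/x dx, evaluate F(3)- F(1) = log(3)^2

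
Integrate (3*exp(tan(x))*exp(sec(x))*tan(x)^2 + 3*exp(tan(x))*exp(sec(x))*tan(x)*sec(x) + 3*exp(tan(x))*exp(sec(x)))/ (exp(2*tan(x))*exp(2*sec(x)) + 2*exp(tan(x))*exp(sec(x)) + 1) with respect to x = 3*exp(tan(x) + sec(x))/(exp(tan(x) + sec(x)) + 1) + C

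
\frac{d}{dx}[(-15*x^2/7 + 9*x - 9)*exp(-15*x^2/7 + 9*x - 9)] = (450*x^3 - 2835*x^2 + 5649*x - 3528)*exp(-15*x^2/7 + 9*x - 9)/49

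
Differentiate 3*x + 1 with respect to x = 3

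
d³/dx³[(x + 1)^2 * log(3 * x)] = (2*x^2 - 2*x + 2)/x^3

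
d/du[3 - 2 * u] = -2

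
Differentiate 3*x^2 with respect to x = 6*x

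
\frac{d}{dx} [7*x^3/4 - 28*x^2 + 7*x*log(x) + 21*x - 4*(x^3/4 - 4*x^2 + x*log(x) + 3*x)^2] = -3*x^5/2 + 40*x^4 - 8*x^3*log(x) - 282*x^3 + 96*x^2*log(x) + 1301*x^2/4 - 8*x*log(x)^2 - 56*x*log(x) - 152*x + 7*log(x) + 28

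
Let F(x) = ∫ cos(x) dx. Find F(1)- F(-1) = 2*sin(1)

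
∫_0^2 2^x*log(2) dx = 3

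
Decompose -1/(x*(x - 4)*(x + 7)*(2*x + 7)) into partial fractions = -8/(735*(2*x + 7)) + 1/(539*(x + 7)) - 1/(660*(x - 4)) + 1/(196*x)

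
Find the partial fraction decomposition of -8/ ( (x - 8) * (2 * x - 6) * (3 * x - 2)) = -18/(77*(3*x - 2)) + 4/(35*(x - 3)) - 2/(55*(x - 8))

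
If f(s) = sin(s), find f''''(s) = sin(s)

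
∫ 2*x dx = x^2 + C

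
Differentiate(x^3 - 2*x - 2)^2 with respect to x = 6*x^5 - 16*x^3 - 12*x^2 + 8*x + 8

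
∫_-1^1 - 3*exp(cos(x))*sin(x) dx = 0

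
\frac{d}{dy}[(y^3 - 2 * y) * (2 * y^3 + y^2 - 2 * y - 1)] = 12*y^5 + 5*y^4 - 24*y^3 - 9*y^2 + 8*y + 2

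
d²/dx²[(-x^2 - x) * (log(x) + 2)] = (-2*x*log(x) - 7*x - 1)/x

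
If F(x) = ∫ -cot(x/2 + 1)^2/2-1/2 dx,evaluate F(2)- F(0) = -cot(1) + cot(2)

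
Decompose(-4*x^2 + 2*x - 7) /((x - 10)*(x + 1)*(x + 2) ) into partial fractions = -9/(4*(x + 2)) + 13/(11*(x + 1)) - 129/(44*(x - 10))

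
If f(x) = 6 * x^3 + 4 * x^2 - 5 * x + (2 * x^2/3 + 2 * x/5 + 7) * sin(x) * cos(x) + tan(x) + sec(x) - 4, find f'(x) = -2*x^2*sin(x)^2/3 + 2*x^2*cos(x)^2/3 + 18*x^2 - 2*x*sin(x)^2/5 + 2*x*sin(2*x)/3 + 2*x*cos(x)^2/5 + 8*x - 7*sin(x)^2 + sin(2*x)/5 + 7*cos(x)^2 + tan(x)^2 + tan(x)*sec(x) - 4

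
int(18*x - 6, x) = 9*x^2 - 6*x + C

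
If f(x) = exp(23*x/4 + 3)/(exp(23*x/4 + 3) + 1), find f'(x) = 23*exp(23*x/4 + 3)/(8*exp(3)*exp(23*x/4) + 4*exp(6)*exp(23*x/2) + 4)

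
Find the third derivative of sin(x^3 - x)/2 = -27*x^6*cos(x^3 - x)/2 + 27*x^4*cos(x^3 - x)/2 - 27*x^3*sin(x^3 - x) - 9*x^2*cos(x^3 - x)/2 + 9*x*sin(x^3 - x) + 7*cos(x^3 - x)/2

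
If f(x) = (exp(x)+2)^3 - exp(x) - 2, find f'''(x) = 27*exp(3*x) + 48*exp(2*x) + 11*exp(x)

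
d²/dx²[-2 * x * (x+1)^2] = -12*x - 8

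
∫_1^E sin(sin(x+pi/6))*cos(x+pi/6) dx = -cos(sin(pi/6 + E)) + cos(sin(pi/6 + 1))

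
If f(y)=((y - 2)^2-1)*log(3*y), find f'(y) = (2*y^2*log(y) + y^2 + 2*y^2*log(3) - 4*y*log(y) - 4*y*log(3) - 4*y + 3)/y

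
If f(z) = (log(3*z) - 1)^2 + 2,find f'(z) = (2*log(z) - 2 + 2*log(3))/z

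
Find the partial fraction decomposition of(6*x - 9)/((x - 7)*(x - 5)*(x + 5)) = -13/(40*(x + 5)) - 21/(20*(x - 5)) + 11/(8*(x - 7))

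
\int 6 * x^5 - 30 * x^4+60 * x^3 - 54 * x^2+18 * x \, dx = x^6 - 6*x^5 + 15*x^4 - 18*x^3 + 9*x^2 + C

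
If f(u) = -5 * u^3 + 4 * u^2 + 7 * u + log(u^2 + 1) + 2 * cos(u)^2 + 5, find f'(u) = (-15*u^4 + 8*u^3 - 2*u^2*sin(2*u) - 8*u^2 + 10*u - 2*sin(2*u) + 7)/(u^2 + 1)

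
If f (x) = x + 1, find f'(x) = 1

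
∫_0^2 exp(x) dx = -1 + exp(2)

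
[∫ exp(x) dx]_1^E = -E + exp(E)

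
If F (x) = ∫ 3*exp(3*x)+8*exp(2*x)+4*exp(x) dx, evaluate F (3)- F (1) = -(1 + E)^3 - exp(3) - (1 + E)^2 + E + (1 + exp(3))^2 + (1 + exp(3))^3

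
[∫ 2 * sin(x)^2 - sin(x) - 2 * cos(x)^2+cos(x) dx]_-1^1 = -2*sin(2) + 2*sin(1)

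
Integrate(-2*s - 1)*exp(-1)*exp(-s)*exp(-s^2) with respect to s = exp(-s^2 - s - 1) + C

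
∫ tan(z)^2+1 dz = tan(z) + C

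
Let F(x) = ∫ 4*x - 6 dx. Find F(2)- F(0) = -4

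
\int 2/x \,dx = 2*log(x) + C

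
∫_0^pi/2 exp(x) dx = -1 + exp(pi/2)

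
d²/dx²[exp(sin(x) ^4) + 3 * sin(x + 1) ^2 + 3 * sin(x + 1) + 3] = 16*exp(sin(x)^4)*sin(x)^6*cos(x)^2 - 4*exp(sin(x)^4)*sin(x)^4 + 12*exp(sin(x)^4)*sin(x)^2*cos(x)^2 - 6*sin(x + 1)^2 - 3*sin(x + 1) + 6*cos(x + 1)^2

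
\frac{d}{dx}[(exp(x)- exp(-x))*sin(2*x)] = (exp(2*x)*sin(2*x) + 2*exp(2*x)*cos(2*x) + sin(2*x) - 2*cos(2*x))*exp(-x)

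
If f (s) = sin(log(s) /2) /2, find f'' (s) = -(sin(log(s)/2) + 2*cos(log(s)/2))/(8*s^2)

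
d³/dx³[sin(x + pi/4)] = -cos(x + pi/4)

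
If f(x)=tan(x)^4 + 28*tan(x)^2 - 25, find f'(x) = 4*tan(x)^5 + 60*tan(x)^3 + 56*tan(x)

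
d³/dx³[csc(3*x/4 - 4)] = -27*(23*cos(3*x/4 - 4) + cos(3*(3*x/4 - 4)))/(64*(1 - cos(3*x/2 - 8))^2)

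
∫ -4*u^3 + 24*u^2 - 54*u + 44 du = -u^4 + 8*u^3 - 27*u^2 + 44*u + C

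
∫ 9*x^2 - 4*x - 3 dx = 3*x^3 - 2*x^2 - 3*x + acos(6 - 2*x) - asin(2*x - 6) + C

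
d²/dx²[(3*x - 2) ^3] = 162*x - 108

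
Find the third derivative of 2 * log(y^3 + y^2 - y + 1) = (12*y^6 + 24*y^5 + 36*y^4 - 88*y^3 - 84*y^2 + 20)/(y^9 + 3*y^8 - 2*y^6 + 6*y^5 - 4*y^3 + 6*y^2 - 3*y + 1)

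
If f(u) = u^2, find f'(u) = 2*u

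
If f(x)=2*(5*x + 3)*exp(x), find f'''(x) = 10*x*exp(x) + 36*exp(x)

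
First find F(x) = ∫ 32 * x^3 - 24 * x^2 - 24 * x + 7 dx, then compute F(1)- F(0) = -5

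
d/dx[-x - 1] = -1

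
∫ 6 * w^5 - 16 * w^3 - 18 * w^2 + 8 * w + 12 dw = w^6 - 4*w^4 - 6*w^3 + 4*w^2 + 12*w + C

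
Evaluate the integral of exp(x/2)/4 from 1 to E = -exp(1/2)/2 + exp(E/2)/2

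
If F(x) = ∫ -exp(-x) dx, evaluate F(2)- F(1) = -exp(-1) + exp(-2)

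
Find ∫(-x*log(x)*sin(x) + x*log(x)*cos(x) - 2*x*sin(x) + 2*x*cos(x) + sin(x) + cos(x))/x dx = sqrt(2)*(log(x) + 2)*sin(x + pi/4) + C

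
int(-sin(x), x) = cos(x) + C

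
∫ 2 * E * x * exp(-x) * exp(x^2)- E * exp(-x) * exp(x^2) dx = exp(x^2 - x + 1) + C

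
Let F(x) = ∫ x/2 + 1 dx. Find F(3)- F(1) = 4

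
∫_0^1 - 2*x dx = -1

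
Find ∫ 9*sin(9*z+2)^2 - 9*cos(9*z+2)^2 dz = -sin(18*z + 4)/2 + C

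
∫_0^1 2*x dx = 1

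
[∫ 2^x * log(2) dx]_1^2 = 2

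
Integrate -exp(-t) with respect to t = exp(-t) + C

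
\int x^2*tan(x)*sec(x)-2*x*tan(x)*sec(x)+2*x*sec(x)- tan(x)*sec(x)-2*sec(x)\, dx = ((x - 1)^2 - 2)*sec(x) + C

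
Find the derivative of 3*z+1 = 3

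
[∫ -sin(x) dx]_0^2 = -1 + cos(2)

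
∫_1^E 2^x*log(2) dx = -2 + 2^E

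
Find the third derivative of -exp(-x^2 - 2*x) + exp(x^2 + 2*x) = (8*x^3*exp(2*x^2 + 4*x) + 8*x^3 + 24*x^2*exp(2*x^2 + 4*x) + 24*x^2 + 36*x*exp(2*x^2 + 4*x) + 12*x + 20*exp(2*x^2 + 4*x) - 4)*exp(-x^2 - 2*x)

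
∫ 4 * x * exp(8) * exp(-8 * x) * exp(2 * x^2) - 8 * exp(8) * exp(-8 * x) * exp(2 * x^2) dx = exp(2*(x - 2)^2) + C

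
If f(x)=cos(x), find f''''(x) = cos(x)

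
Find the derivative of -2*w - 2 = -2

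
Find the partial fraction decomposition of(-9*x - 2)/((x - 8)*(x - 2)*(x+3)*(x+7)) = -61/(540*(x + 7)) + 5/(44*(x + 3)) + 2/(27*(x - 2)) - 37/(495*(x - 8))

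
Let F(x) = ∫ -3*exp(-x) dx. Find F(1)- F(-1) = -3*E + 3*exp(-1)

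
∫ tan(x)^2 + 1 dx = tan(x) + C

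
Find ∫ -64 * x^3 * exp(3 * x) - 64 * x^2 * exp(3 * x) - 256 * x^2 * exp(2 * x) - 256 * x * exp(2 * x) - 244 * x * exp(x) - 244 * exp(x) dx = 4*x*(-16*x^2*exp(2*x) - 96*x*exp(x) - 183)*exp(x)/3 + C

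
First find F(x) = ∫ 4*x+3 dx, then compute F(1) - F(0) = 5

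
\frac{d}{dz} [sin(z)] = cos(z)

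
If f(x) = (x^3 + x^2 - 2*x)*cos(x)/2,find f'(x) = -x^3*sin(x)/2 - x^2*sin(x)/2 + 3*x^2*cos(x)/2 + x*sin(x) + x*cos(x) - cos(x)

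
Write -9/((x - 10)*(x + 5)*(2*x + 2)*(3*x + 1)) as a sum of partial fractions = 243/(1736*(3*x + 1)) + 3/(560*(x + 5)) - 9/(176*(x + 1)) - 3/(3410*(x - 10))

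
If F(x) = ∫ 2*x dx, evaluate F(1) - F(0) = 1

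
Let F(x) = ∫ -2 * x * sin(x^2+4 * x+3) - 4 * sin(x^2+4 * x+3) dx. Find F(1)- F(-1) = -1 + cos(8)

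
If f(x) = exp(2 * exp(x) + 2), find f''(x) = 2*exp(x + 2*exp(x) + 2) + 4*exp(2*x + 2*exp(x) + 2)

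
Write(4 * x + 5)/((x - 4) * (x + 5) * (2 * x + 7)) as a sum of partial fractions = 4/(5*(2*x + 7)) - 5/(9*(x + 5)) + 7/(45*(x - 4))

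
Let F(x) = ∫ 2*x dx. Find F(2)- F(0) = 4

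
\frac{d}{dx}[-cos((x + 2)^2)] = 2*(x + 2)*sin(x^2 + 4*x + 4)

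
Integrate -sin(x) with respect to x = cos(x) + C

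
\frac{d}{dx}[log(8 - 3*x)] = 3/(3*x - 8)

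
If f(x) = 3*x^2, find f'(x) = 6*x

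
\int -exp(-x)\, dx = exp(-x) + C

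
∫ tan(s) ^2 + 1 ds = tan(s) + C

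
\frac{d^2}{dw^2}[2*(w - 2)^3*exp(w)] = 2*w^3*exp(w) - 12*w*exp(w) + 8*exp(w)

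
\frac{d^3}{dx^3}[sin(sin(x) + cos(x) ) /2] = (sqrt(2)*sin(x)*cos(x)*cos(sqrt(2)*sin(x + pi/4)) + 3*sin(sqrt(2)*sin(x + pi/4))*sin(x + pi/4) - sqrt(2)*cos(sqrt(2)*sin(x + pi/4)))*cos(x + pi/4)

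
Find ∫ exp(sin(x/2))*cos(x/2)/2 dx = exp(sin(x/2)) + C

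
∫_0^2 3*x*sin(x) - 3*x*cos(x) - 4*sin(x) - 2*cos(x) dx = -5*sin(2) - 1 - 5*cos(2)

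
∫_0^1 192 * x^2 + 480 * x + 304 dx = 608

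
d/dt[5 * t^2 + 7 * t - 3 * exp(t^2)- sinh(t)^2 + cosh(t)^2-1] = -6*t*exp(t^2) + 10*t + 7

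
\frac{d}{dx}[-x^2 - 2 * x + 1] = -2*x - 2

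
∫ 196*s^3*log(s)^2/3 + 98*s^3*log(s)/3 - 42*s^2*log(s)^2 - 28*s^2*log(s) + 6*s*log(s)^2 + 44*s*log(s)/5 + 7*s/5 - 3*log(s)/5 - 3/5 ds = s*(7*s - 3)*(5*s*(7*s - 3)*log(s) + 3)*log(s)/15 + C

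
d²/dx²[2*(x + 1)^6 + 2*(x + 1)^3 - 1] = 60*x^4 + 240*x^3 + 360*x^2 + 252*x + 72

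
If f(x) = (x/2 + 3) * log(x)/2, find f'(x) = (x*log(x) + x + 6)/(4*x)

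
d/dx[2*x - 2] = 2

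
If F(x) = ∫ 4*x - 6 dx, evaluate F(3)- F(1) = 4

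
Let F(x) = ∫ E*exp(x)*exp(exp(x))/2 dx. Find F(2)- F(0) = -exp(2)/2 + exp(1 + exp(2))/2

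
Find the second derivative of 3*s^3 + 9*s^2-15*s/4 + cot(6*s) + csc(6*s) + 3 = 18*s + 72*cot(6*s)^3 + 72*cot(6*s)^2*csc(6*s) + 72*cot(6*s) + 36*csc(6*s) + 18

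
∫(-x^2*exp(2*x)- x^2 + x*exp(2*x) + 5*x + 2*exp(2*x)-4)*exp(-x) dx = -2*(x^2 - 3*x + 1)*sinh(x) + C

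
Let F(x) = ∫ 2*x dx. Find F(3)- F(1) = 8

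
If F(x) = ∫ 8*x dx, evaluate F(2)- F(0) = 16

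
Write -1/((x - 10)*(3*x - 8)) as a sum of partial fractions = 3/(22*(3*x - 8)) - 1/(22*(x - 10))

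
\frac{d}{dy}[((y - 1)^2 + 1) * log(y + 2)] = (2*y^2*log(y + 2) + y^2 + 2*y*log(y + 2) - 2*y - 4*log(y + 2) + 2)/(y + 2)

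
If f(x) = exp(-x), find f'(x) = -exp(-x)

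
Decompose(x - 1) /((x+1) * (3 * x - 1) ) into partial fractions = -1/(2*(3*x - 1)) + 1/(2*(x + 1))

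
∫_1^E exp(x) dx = -E + exp(E)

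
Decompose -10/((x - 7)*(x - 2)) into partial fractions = 2/(x - 2) - 2/(x - 7)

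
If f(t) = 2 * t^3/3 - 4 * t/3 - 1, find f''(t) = 4*t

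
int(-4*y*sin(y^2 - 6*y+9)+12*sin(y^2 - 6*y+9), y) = 2*cos((y - 3)^2) + C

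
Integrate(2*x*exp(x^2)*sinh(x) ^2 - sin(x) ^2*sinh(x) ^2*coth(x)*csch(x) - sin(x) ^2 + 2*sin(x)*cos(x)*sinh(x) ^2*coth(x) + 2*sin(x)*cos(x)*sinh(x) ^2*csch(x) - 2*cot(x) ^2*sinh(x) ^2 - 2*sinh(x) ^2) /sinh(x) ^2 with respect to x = (coth(x) + csch(x))*sin(x)^2 + exp(x^2) + 2*cot(x) + C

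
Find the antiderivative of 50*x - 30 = 25*x^2 - 30*x + C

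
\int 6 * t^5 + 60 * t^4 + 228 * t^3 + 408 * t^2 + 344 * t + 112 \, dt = t^6 + 12*t^5 + 57*t^4 + 136*t^3 + 172*t^2 + 112*t + C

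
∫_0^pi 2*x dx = pi^2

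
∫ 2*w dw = w^2 + C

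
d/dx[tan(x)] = cos(x)^(-2)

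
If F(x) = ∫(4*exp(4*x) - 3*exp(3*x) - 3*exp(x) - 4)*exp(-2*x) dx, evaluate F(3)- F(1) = -3*exp(3) - 2*(E - exp(-1))^2 - 3*exp(-1) + 3*exp(-3) + 3*E + 2*(-exp(-3) + exp(3))^2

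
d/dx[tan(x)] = cos(x)^(-2)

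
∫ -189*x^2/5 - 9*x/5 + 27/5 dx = -63*x^3/5 - 9*x^2/10 + 27*x/5 + C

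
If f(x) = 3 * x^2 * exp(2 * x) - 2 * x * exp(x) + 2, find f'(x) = 6*x^2*exp(2*x) + 6*x*exp(2*x) - 2*x*exp(x) - 2*exp(x)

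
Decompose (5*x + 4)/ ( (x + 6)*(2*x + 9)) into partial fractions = -37/(3*(2*x + 9)) + 26/(3*(x + 6))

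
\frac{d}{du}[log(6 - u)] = 1/(u - 6)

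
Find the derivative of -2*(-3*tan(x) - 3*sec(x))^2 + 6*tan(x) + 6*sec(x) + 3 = 6*(-6*sin(x)^2/cos(x) + sin(x) - 12*sin(x)/cos(x) + 1 - 6/cos(x))/cos(x)^2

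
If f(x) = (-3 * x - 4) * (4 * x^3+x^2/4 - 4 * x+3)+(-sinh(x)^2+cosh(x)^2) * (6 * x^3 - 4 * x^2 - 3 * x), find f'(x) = -48*x^3 - 129*x^2/4 + 14*x + 4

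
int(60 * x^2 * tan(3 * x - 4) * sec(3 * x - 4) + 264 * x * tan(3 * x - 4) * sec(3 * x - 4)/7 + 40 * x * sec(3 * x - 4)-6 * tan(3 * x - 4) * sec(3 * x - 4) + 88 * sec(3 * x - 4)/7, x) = (20*x^2 + 88*x/7 - 2)*sec(3*x - 4) + C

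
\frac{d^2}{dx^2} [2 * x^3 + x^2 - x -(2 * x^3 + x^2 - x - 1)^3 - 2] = -576*x^7 - 672*x^6 + 252*x^5 + 690*x^4 + 180*x^3 - 144*x^2 - 54*x + 2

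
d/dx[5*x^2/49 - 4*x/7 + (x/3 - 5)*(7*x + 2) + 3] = 716*x/147 - 733/21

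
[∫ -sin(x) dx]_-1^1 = 0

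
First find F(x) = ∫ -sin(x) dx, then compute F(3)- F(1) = cos(3) - cos(1)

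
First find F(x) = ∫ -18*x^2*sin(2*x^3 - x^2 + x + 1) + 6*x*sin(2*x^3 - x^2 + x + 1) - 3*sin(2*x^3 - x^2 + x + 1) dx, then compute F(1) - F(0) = 3*cos(3) - 3*cos(1)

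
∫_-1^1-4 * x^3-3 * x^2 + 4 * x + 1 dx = 0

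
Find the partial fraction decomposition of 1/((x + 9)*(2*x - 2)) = -1/(20*(x + 9)) + 1/(20*(x - 1))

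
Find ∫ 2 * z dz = z^2 + C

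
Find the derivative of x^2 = 2*x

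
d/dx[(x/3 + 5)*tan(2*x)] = 2*x/(3*cos(2*x)^2) + tan(2*x)/3 + 10/cos(2*x)^2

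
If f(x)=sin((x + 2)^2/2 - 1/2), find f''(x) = -x^2*sin(x^2/2 + 2*x + 3/2) - 4*x*sin(x^2/2 + 2*x + 3/2) - 4*sin(x^2/2 + 2*x + 3/2) + cos(x^2/2 + 2*x + 3/2)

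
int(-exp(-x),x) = exp(-x) + C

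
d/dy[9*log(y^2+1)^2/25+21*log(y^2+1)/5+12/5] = (36*y*log(y^2 + 1) + 210*y)/(25*y^2 + 25)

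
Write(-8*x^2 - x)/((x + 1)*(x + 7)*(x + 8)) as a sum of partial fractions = -72/(x + 8) + 385/(6*(x + 7)) - 1/(6*(x + 1))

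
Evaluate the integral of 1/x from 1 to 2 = log(2)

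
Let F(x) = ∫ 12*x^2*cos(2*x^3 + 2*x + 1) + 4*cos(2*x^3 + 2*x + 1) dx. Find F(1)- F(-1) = 2*sin(5) + 2*sin(3)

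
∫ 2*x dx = x^2 + C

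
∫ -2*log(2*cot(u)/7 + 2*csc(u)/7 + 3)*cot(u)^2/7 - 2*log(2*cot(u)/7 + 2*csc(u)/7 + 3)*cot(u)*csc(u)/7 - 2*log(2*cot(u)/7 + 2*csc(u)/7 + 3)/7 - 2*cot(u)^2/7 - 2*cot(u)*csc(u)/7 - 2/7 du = (2*cot(u) + 2*csc(u) + 21)*log(3 + 2/(7*tan(u)) + 2/(7*sin(u)))/7 + C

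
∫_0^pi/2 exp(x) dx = -1 + exp(pi/2)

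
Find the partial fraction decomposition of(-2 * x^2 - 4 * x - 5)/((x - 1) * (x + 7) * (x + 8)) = -101/(9*(x + 8)) + 75/(8*(x + 7)) - 11/(72*(x - 1))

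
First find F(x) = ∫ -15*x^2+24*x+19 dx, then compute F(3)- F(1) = 4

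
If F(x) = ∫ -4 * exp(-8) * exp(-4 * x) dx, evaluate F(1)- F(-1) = -exp(-4) + exp(-12)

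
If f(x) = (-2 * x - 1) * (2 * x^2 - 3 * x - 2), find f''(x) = 8 - 24*x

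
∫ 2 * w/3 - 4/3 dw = w^2/3 - 4*w/3 + C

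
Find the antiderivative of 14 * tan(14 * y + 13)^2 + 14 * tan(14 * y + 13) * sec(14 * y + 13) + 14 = tan(14*y + 13) + sec(14*y + 13) + C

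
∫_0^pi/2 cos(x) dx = 1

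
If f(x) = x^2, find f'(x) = 2*x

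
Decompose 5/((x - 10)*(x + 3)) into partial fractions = -5/(13*(x + 3)) + 5/(13*(x - 10))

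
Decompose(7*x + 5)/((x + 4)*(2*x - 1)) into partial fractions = 17/(9*(2*x - 1)) + 23/(9*(x + 4))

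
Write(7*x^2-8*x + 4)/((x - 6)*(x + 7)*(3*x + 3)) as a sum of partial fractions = 31/(18*(x + 7)) - 19/(126*(x + 1)) + 16/(21*(x - 6))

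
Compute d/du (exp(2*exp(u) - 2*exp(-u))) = (2*exp(2*exp(u) - 2*exp(-u)) + 2*exp(2*u + 2*exp(u) - 2*exp(-u)))*exp(-u)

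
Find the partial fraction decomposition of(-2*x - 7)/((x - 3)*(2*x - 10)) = 13/(4*(x - 3)) - 17/(4*(x - 5))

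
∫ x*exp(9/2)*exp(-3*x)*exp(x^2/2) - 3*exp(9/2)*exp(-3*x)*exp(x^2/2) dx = exp((x - 3)^2/2) + C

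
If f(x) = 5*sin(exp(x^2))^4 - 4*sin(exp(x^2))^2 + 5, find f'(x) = x*(2*sin(2*exp(x^2)) - 5*sin(4*exp(x^2)))*exp(x^2)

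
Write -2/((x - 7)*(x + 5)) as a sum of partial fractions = 1/(6*(x + 5)) - 1/(6*(x - 7))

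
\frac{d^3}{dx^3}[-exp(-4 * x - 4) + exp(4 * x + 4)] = (64*exp(8*x + 8) + 64)*exp(-4*x - 4)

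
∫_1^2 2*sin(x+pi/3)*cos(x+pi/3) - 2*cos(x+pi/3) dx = -(-1 + sin(1 + pi/3))^2 + (-1 + sin(pi/3 + 2))^2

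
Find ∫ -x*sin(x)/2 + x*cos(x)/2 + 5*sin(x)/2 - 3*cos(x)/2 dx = sqrt(2)*(x - 4)*sin(x + pi/4)/2 + C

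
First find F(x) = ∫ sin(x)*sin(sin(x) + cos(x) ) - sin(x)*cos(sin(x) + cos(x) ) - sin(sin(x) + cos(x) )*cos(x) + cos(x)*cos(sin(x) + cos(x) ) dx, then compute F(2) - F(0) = sqrt(2)*(-sin(pi/4 + 1) + sin(sqrt(2)*sin(pi/4 + 2) + pi/4))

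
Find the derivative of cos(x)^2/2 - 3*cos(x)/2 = (3/2 - cos(x))*sin(x)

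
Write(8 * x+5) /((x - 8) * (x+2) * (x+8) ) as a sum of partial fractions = -59/(96*(x + 8)) + 11/(60*(x + 2)) + 69/(160*(x - 8))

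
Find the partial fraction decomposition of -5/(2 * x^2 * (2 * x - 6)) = -5/(36*(x - 3)) + 5/(36*x) + 5/(12*x^2)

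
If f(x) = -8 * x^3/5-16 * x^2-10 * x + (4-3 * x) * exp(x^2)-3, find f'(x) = -6*x^2*exp(x^2) - 24*x^2/5 + 8*x*exp(x^2) - 32*x - 3*exp(x^2) - 10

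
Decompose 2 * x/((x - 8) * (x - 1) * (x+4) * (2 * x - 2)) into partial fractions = 1/(75*(x + 4)) - 33/(1225*(x - 1)) - 1/(35*(x - 1)^2) + 2/(147*(x - 8))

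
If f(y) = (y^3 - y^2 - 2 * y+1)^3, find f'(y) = 9*y^8 - 24*y^7 - 21*y^6 + 84*y^5 - 84*y^3 + 21*y^2 + 18*y - 6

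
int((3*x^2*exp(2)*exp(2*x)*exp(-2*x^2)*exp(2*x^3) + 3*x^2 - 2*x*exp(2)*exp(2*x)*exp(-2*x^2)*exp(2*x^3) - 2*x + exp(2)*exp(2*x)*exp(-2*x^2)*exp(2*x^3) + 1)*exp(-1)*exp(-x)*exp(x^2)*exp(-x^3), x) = 2*sinh(x^3 - x^2 + x + 1) + C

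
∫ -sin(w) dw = cos(w) + C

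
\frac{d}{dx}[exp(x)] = exp(x)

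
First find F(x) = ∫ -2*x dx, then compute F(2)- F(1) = -3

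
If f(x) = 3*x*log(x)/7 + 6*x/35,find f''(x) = 3/(7*x)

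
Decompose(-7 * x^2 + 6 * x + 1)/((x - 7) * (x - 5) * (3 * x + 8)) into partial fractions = -583/(667*(3*x + 8)) + 72/(23*(x - 5)) - 150/(29*(x - 7))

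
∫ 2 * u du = u^2 + C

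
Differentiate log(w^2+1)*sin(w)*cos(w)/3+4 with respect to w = (w^2*log(w^2 + 1)*cos(2*w) + w*sin(2*w) + log(w^2 + 1)*cos(2*w))/(3*w^2 + 3)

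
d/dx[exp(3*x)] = 3*exp(3*x)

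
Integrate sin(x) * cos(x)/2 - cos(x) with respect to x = (sin(x) - 4)*sin(x)/4 + C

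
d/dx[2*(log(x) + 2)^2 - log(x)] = (4*log(x) + 7)/x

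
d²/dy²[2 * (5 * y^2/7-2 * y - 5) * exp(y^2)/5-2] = 8*y^4*exp(y^2)/7 - 16*y^3*exp(y^2)/5 - 36*y^2*exp(y^2)/7 - 24*y*exp(y^2)/5 - 24*exp(y^2)/7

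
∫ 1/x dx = log(3*x) + C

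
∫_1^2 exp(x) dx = -E + exp(2)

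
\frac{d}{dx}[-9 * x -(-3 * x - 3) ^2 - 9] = -18*x - 27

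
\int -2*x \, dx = -x^2 + C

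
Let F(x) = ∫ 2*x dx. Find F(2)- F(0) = 4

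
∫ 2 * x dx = x^2 + C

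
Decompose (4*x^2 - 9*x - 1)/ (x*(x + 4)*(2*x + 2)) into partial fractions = 33/(8*(x + 4)) - 2/(x + 1) - 1/(8*x)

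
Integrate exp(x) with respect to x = exp(x) + C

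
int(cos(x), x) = sin(x) + C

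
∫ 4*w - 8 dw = 2*w^2 - 8*w + C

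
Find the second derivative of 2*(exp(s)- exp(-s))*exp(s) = 8*exp(2*s)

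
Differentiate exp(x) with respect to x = exp(x)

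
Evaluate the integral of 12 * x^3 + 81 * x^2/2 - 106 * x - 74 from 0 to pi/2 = -2*(-pi^2/2 - 2 + 7*pi/2)*(3*pi^2/16 + 7 + 3*pi) - 28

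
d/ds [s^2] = 2*s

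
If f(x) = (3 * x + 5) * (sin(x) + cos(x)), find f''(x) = -3*x*sin(x) - 3*x*cos(x) - 11*sin(x) + cos(x)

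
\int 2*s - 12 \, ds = s^2 - 12*s + C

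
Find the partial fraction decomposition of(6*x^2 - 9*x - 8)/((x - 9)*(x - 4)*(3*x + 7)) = 411/(646*(3*x + 7)) - 52/(95*(x - 4)) + 397/(170*(x - 9))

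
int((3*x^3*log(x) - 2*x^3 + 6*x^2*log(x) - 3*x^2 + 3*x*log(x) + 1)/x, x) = (x + 1)^3*(log(x) - 1) + C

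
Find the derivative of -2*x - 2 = -2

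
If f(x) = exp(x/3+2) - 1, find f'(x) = exp(x/3 + 2)/3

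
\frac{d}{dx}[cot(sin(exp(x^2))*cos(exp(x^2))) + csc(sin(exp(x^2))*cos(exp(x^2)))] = 2*x*(sin(2*exp(x^2) - sin(2*exp(x^2))/2)/tan(sin(2*exp(x^2))/2) - sin(2*exp(x^2) + sin(2*exp(x^2))/2)/tan(sin(2*exp(x^2))/2) - 2*cos(2*exp(x^2)))*exp(x^2)/(1 - cos(sin(2*exp(x^2))))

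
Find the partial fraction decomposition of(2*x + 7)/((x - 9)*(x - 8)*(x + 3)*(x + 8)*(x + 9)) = -11/(1836*(x + 9)) + 9/(1360*(x + 8)) + 1/(3960*(x + 3)) - 23/(2992*(x - 8)) + 25/(3672*(x - 9))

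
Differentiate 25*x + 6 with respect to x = 25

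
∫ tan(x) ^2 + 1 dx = tan(x) + C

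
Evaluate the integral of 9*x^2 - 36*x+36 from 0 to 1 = 21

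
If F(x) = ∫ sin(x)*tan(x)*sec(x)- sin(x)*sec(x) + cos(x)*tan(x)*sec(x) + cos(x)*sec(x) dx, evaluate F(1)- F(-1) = 2*tan(1)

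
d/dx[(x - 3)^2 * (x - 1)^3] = 5*x^4 - 36*x^3 + 90*x^2 - 92*x + 33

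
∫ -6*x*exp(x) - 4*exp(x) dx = (2 - 6*x)*exp(x) + C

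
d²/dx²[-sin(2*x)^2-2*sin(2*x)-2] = 8*sin(2*x)^2 + 8*sin(2*x) - 8*cos(2*x)^2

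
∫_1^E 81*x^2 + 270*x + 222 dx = -509 - 3*E + (5 + 3*E)^3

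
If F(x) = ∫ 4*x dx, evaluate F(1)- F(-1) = 0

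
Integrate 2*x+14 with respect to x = x^2 + 14*x + C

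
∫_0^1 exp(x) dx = -1 + E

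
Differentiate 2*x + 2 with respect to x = 2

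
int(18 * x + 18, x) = 9*x^2 + 18*x + C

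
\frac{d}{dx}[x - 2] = 1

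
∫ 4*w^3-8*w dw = w^4 - 4*w^2 + C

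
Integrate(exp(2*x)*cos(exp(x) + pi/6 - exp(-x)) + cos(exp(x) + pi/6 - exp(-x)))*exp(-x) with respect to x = sin(2*sinh(x) + pi/6) + C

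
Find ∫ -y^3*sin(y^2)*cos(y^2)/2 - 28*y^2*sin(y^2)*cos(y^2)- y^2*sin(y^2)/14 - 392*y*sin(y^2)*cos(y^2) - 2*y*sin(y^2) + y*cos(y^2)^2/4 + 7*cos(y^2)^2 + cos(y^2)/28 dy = (y + 28)*(7*(y + 28)*cos(y^2) + 2)*cos(y^2)/56 + C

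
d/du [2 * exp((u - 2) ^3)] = 6*u^2*exp(u^3 - 6*u^2 + 12*u - 8) - 24*u*exp(u^3 - 6*u^2 + 12*u - 8) + 24*exp(u^3 - 6*u^2 + 12*u - 8)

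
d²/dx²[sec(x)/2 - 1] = tan(x)^2*sec(x) + sec(x)/2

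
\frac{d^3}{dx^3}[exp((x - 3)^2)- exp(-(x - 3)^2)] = (8*x^3*exp(2*x^2 - 12*x + 18) + 8*x^3 - 72*x^2*exp(2*x^2 - 12*x + 18) - 72*x^2 + 228*x*exp(2*x^2 - 12*x + 18) + 204*x - 252*exp(2*x^2 - 12*x + 18) - 180)*exp(-x^2 + 6*x - 9)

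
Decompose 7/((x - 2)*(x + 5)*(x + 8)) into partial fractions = 7/(30*(x + 8)) - 1/(3*(x + 5)) + 1/(10*(x - 2))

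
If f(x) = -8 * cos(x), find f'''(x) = -8*sin(x)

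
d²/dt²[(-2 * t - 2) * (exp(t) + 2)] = -2*t*exp(t) - 6*exp(t)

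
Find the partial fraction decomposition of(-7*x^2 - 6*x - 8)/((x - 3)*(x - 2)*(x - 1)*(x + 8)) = 68/(165*(x + 8)) - 7/(6*(x - 1)) + 24/(5*(x - 2)) - 89/(22*(x - 3))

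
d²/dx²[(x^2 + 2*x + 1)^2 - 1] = 12*x^2 + 24*x + 12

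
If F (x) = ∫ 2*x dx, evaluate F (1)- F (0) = 1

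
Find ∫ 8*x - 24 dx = 4*x^2 - 24*x + C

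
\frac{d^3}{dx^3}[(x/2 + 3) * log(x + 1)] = (9 - x)/(2*x^3 + 6*x^2 + 6*x + 2)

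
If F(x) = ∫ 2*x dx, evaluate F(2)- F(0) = 4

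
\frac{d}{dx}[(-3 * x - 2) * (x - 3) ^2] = -9*x^2 + 32*x - 15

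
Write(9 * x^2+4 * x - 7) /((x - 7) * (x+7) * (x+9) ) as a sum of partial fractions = 343/(16*(x + 9)) - 29/(2*(x + 7)) + 33/(16*(x - 7))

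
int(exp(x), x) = exp(x) + C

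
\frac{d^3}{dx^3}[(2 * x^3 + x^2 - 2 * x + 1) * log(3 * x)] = (12*x^3*log(x) + 12*x^3*log(3) + 22*x^3 + 2*x^2 + 2*x + 2)/x^3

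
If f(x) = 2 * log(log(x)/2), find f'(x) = 2/(x*log(x))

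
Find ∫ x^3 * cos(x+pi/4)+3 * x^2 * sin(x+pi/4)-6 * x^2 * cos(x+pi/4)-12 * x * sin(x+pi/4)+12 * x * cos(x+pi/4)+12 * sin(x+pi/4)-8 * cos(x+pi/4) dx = (x - 2)^3*sin(x + pi/4) + C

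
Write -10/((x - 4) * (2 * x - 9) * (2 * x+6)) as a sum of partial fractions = -4/(3*(2*x - 9)) - 1/(21*(x + 3)) + 5/(7*(x - 4))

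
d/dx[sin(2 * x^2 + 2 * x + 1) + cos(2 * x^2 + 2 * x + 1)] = -4*x*sin(2*x^2 + 2*x + 1) + 4*x*cos(2*x^2 + 2*x + 1) - 2*sin(2*x^2 + 2*x + 1) + 2*cos(2*x^2 + 2*x + 1)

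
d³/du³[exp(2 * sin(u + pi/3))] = 4*(sin(u)^2 - sqrt(3)*sin(u)*cos(u) - 3*sin(u + pi/3))*exp(sqrt(3)*cos(u))*exp(sin(u))*cos(u + pi/3)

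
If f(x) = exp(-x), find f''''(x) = exp(-x)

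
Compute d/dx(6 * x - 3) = 6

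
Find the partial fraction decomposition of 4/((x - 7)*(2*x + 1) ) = -8/(15*(2*x + 1)) + 4/(15*(x - 7))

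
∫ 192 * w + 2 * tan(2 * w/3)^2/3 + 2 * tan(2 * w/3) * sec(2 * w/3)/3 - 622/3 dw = 96*w^2 - 208*w + tan(2*w/3) + sec(2*w/3) + C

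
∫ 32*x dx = 16*x^2 + C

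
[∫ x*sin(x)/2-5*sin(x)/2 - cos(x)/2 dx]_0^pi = -5 + pi/2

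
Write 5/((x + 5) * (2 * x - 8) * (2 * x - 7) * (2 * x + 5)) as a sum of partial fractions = 1/(78*(2*x + 5)) - 5/(102*(2*x - 7)) - 1/(306*(x + 5)) + 5/(234*(x - 4))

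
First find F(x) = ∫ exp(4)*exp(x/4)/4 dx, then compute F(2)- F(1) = -exp(17/4) + exp(9/2)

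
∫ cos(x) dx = sin(x) + C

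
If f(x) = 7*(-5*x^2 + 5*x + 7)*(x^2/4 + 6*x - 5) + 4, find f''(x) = -105*x^2 - 2415*x/2 + 1589/2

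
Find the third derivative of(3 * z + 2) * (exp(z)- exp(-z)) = (3*z*exp(2*z) + 3*z + 11*exp(2*z) - 7)*exp(-z)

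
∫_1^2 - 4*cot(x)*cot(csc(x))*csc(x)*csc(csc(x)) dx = -4*csc(csc(2)) + 4*csc(csc(1))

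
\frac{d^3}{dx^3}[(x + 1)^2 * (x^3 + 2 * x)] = 60*x^2 + 48*x + 18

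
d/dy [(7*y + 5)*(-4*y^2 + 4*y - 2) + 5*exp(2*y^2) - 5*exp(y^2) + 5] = -84*y^2 + 20*y*exp(2*y^2) - 10*y*exp(y^2) + 16*y + 6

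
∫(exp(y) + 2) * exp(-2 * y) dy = -(exp(y) + 1)*exp(-2*y) + C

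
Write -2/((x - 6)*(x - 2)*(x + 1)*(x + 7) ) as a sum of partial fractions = 1/(351*(x + 7)) - 1/(63*(x + 1)) + 1/(54*(x - 2)) - 1/(182*(x - 6))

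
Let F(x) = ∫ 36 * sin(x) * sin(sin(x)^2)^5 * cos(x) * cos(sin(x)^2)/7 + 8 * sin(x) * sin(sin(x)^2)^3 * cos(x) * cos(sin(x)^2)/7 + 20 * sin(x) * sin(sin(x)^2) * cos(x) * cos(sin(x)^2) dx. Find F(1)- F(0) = sin(sin(1)^2)^4/7 + 3*sin(sin(1)^2)^6/7 + 5*sin(sin(1)^2)^2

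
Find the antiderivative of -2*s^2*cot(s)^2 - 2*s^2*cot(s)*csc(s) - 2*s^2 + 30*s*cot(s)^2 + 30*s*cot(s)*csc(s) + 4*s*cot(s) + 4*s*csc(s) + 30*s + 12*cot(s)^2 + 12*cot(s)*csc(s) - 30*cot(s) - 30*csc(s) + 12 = (cot(s) + csc(s))*(2*s^2 - 30*s - 12) + C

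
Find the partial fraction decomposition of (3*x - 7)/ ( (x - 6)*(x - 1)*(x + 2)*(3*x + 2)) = -243/(400*(3*x + 2)) + 13/(96*(x + 2)) + 4/(75*(x - 1)) + 11/(800*(x - 6))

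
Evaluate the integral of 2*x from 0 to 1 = 1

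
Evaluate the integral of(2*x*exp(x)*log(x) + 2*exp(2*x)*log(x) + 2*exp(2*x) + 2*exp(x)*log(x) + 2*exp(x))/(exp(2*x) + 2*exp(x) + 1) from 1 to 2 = 4*exp(2)*log(2)/(1 + exp(2))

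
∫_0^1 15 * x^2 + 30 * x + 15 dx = 35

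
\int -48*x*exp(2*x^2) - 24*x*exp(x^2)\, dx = -12*(exp(x^2) + 1)*exp(x^2) + C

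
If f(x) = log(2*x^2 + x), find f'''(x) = (32*x^3 + 24*x^2 + 12*x + 2)/(8*x^6 + 12*x^5 + 6*x^4 + x^3)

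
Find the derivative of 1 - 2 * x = -2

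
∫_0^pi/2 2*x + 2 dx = -1 + (1 + pi/2)^2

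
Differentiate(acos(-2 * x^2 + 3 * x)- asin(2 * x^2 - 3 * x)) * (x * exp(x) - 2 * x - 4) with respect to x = x*exp(x)*acos(-2*x^2 + 3*x) - x*exp(x)*asin(2*x^2 - 3*x) + exp(x)*acos(-2*x^2 + 3*x) - exp(x)*asin(2*x^2 - 3*x) - 2*acos(-2*x^2 + 3*x) + 2*asin(2*x^2 - 3*x)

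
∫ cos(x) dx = sin(x) + C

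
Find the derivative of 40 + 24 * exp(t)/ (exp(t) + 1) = 24*exp(t)/(exp(2*t) + 2*exp(t) + 1)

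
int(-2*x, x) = -x^2 + C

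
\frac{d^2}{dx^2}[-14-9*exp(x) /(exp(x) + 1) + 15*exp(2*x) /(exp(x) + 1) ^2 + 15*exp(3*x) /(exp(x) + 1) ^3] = (-66*exp(4*x) + 174*exp(3*x) + 51*exp(2*x) - 9*exp(x))/(exp(5*x) + 5*exp(4*x) + 10*exp(3*x) + 10*exp(2*x) + 5*exp(x) + 1)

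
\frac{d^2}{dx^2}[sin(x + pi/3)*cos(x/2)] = -sin(x/2 + pi/3)/8 - 9*sin(3*x/2 + pi/3)/8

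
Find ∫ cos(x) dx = sin(x) + C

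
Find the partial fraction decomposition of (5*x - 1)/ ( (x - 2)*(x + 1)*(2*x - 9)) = 86/(55*(2*x - 9)) - 2/(11*(x + 1)) - 3/(5*(x - 2))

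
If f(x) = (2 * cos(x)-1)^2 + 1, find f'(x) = 4*sin(x) - 4*sin(2*x)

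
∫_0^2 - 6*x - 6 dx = -24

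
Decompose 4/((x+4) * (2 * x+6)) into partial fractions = -2/(x + 4) + 2/(x + 3)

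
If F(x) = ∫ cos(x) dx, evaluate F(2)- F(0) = sin(2)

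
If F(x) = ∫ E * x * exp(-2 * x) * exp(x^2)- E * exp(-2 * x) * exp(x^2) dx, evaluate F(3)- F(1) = -1/2 + exp(4)/2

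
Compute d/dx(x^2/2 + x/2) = x + 1/2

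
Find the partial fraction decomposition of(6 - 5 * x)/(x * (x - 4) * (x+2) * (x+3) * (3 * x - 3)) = 1/(12*(x + 3)) - 4/(27*(x + 2)) - 1/(108*(x - 1)) - 1/(108*(x - 4)) + 1/(12*x)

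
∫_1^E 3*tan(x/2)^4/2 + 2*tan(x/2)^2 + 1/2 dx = -tan(1/2) - tan(1/2)^3 + tan(E/2) + tan(E/2)^3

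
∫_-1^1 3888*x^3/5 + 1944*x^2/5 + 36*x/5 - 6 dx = 1236/5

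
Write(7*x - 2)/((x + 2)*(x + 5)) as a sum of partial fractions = 37/(3*(x + 5)) - 16/(3*(x + 2))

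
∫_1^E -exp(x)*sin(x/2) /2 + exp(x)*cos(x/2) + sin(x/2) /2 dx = (1 - E)*cos(1/2) + (-1 + exp(E))*cos(E/2)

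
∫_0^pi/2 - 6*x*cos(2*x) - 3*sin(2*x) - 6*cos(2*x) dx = 0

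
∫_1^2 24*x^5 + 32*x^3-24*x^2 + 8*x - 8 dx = 320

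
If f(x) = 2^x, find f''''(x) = 2^x*log(2)^4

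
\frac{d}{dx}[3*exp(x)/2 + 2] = 3*exp(x)/2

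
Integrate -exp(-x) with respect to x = exp(-x) + C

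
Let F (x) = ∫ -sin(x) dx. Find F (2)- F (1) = -cos(1) + cos(2)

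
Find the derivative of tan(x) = cos(x)^(-2)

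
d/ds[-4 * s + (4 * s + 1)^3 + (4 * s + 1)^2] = 192*s^2 + 128*s + 16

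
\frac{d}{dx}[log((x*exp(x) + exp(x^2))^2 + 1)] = (2*x^2*exp(2*x) + 4*x^2*exp(x^2 + x) + 2*x*exp(2*x) + 4*x*exp(2*x^2) + 2*x*exp(x^2 + x) + 2*exp(x^2 + x))/(x^2*exp(2*x) + 2*x*exp(x)*exp(x^2) + exp(2*x^2) + 1)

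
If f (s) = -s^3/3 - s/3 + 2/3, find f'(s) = -s^2 - 1/3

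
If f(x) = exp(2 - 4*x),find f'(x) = -4*exp(2 - 4*x)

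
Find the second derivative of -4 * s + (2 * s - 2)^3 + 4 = 48*s - 48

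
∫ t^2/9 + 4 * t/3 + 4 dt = t^3/27 + 2*t^2/3 + 4*t + C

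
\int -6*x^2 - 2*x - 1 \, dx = -2*x^3 - x^2 - x + C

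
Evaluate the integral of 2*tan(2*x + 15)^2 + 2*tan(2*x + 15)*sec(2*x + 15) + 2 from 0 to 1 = sec(17) - tan(15) - sec(15) + tan(17)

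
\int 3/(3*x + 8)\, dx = log(3*x + 8) + C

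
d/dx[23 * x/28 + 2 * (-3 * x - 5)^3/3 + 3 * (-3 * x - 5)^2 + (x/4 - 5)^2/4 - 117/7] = -54*x^2 - 4031*x/32 - 3349/56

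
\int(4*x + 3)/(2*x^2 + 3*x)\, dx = log(4*x^2 + 6*x) + C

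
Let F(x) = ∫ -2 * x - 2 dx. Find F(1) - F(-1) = -4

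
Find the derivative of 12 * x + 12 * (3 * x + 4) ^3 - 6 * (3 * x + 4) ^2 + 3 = 972*x^2 + 2484*x + 1596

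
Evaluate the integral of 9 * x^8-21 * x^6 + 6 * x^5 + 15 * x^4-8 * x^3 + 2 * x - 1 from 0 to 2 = 258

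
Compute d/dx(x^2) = 2*x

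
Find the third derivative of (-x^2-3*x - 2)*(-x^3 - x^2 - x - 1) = 60*x^2 + 96*x + 36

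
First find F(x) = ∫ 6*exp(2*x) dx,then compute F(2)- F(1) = -3*exp(2) + 3*exp(4)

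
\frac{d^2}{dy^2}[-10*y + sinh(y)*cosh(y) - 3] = 2*sinh(2*y)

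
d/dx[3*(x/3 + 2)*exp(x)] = x*exp(x) + 7*exp(x)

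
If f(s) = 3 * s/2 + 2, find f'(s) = 3/2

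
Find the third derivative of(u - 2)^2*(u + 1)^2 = 24*u - 12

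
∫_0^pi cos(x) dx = 0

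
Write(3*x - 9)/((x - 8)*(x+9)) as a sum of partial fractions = 36/(17*(x + 9)) + 15/(17*(x - 8))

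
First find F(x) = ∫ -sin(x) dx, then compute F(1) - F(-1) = 0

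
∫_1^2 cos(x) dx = -sin(1) + sin(2)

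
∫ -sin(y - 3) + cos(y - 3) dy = sqrt(2)*cos(-y + pi/4 + 3) + C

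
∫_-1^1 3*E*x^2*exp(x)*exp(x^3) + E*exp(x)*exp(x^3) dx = -exp(-1) + exp(3)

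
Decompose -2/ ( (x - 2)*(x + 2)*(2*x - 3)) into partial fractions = 8/(7*(2*x - 3)) - 1/(14*(x + 2)) - 1/(2*(x - 2))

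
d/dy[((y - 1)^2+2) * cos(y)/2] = -y^2*sin(y)/2 + y*sin(y) + y*cos(y) - 3*sin(y)/2 - cos(y)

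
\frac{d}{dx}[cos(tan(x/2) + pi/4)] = -sin(tan(x/2) + pi/4)/(2*cos(x/2)^2)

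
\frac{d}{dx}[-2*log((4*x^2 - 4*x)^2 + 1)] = (-128*x^3 + 192*x^2 - 64*x)/(16*x^4 - 32*x^3 + 16*x^2 + 1)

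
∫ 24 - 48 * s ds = -24*s^2 + 24*s + C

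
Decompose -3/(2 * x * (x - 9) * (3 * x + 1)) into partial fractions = -27/(56*(3*x + 1)) - 1/(168*(x - 9)) + 1/(6*x)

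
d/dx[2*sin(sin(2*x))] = 4*cos(2*x)*cos(sin(2*x))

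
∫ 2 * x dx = x^2 + C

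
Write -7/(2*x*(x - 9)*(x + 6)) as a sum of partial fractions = -7/(180*(x + 6)) - 7/(270*(x - 9)) + 7/(108*x)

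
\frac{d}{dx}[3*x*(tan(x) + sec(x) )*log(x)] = 3*(2*x*log(x)*sin(x) + 2*x*log(x) + log(x)*sin(2*x) + 2*log(x)*cos(x) + sin(2*x) + 2*cos(x))/(cos(2*x) + 1)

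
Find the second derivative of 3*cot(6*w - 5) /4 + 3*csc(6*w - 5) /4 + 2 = 54*cot(6*w - 5)^3 + 54*cot(6*w - 5)^2*csc(6*w - 5) + 54*cot(6*w - 5) + 27*csc(6*w - 5)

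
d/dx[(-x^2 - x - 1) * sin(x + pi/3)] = -x^2*cos(x + pi/3) - 2*x*sin(x + pi/3) - x*cos(x + pi/3) - sqrt(2)*cos(x + pi/12)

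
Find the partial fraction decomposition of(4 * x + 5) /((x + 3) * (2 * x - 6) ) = 7/(12*(x + 3)) + 17/(12*(x - 3))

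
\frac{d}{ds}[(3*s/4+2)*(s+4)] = 3*s/2 + 5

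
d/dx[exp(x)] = exp(x)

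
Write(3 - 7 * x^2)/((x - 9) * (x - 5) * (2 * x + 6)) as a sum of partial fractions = -5/(16*(x + 3)) + 43/(16*(x - 5)) - 47/(8*(x - 9))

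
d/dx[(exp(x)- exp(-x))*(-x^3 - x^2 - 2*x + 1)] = (-x^3*exp(2*x) - x^3 - 4*x^2*exp(2*x) + 2*x^2 - 4*x*exp(2*x) - exp(2*x) + 3)*exp(-x)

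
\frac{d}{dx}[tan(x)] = cos(x)^(-2)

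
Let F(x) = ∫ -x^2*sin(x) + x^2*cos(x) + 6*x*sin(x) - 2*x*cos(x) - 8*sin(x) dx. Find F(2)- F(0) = -4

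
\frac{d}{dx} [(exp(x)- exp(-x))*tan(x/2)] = (exp(2*x)*sin(x) + exp(2*x) + sin(x) - 1)*exp(-x)/(cos(x) + 1)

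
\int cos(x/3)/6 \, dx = sin(x/3)/2 + C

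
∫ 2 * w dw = w^2 + C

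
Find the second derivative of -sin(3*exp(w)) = 3*(3*exp(w)*sin(3*exp(w)) - cos(3*exp(w)))*exp(w)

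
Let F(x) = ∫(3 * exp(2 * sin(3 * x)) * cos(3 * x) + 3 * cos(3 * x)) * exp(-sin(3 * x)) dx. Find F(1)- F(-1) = -2*exp(-sin(3)) + 2*exp(sin(3))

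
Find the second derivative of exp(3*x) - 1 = 9*exp(3*x)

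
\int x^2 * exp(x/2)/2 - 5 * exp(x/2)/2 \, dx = ((x - 2)^2 - 1)*exp(x/2) + C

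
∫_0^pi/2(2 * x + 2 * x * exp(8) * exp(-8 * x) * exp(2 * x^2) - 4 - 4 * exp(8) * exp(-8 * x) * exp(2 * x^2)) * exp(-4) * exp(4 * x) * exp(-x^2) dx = -exp(4) - exp(-(-2 + pi/2)^2) + exp(-4) + exp((-2 + pi/2)^2)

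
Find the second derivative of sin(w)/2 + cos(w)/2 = -sin(w)/2 - cos(w)/2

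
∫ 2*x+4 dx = x^2 + 4*x + C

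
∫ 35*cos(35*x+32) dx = sin(35*x + 32) + C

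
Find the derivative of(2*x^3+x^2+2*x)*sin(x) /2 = x^3*cos(x) + 3*x^2*sin(x) + x^2*cos(x)/2 + x*sin(x) + x*cos(x) + sin(x)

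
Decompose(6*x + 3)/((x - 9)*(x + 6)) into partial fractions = 11/(5*(x + 6)) + 19/(5*(x - 9))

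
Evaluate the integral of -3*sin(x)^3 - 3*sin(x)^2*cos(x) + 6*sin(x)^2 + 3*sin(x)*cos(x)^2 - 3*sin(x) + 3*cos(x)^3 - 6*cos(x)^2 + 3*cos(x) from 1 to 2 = (-1 + cos(2) + sin(2))^3 - (-1 + cos(1) + sin(1))^3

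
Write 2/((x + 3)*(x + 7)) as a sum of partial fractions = -1/(2*(x + 7)) + 1/(2*(x + 3))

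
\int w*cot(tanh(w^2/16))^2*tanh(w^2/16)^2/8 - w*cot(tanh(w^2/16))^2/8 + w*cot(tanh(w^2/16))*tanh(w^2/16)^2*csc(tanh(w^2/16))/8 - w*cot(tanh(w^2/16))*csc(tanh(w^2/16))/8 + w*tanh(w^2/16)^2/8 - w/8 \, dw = cot(tanh(w^2/16)) + csc(tanh(w^2/16)) + C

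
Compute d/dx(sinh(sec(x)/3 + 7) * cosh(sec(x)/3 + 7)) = sin(x)*cosh(14 + 2/(3*cos(x)))/(3*cos(x)^2)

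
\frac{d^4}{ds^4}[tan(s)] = 24*tan(s)^5 + 40*tan(s)^3 + 16*tan(s)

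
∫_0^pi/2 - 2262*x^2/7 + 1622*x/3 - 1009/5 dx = 4*(2 - 3*pi/2)^3 - 56 + pi^2/12 + pi^3/28 + 71*pi/10 + 6*(2 - 3*pi/2)^2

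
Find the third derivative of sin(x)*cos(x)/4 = -cos(2*x)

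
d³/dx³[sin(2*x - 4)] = -8*cos(2*x - 4)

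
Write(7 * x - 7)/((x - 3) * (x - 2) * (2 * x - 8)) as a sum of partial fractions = 7/(4*(x - 2)) - 7/(x - 3) + 21/(4*(x - 4))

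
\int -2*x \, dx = -x^2 + C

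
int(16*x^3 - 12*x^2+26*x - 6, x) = 4*x^4 - 4*x^3 + 13*x^2 - 6*x + C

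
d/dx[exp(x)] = exp(x)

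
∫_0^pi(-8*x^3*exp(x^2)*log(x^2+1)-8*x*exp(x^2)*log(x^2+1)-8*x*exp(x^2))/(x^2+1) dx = -4*exp(pi^2)*log(1 + pi^2)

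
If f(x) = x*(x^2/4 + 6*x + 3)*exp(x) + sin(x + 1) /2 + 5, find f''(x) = x^3*exp(x)/4 + 15*x^2*exp(x)/2 + 57*x*exp(x)/2 + 18*exp(x) - sin(x + 1)/2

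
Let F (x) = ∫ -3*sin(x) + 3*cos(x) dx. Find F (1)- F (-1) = 6*sin(1)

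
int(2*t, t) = t^2 + C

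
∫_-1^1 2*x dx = 0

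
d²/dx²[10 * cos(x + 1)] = -10*cos(x + 1)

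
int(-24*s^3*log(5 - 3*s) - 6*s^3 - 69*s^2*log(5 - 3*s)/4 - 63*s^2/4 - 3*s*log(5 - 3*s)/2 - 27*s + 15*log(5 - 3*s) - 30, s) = (-24*s^4 - 23*s^3 - 3*s^2 + 60*s + 200)*log(5 - 3*s)/4 + C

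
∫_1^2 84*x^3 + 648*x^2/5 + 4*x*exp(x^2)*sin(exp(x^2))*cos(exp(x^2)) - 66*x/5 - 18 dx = -sin(E)^2 + sin(exp(4))^2 + 2898/5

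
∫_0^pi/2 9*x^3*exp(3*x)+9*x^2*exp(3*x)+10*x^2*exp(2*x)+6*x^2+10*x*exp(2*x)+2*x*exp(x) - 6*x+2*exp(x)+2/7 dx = -3*pi^2/4 + pi/7 + pi^3/4 + pi*exp(pi/2) + 5*pi^2*exp(pi)/4 + 3*pi^3*exp(3*pi/2)/8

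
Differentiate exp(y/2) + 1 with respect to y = exp(y/2)/2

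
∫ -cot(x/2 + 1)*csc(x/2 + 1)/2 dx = csc(x/2 + 1) + C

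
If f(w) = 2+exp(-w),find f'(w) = -exp(-w)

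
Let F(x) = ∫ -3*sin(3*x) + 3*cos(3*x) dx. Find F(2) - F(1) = sin(6) - sin(3) + cos(6) - cos(3)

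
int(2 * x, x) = x^2 + C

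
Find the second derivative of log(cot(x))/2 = (cot(x)^4 - 1)*tan(x)^2/2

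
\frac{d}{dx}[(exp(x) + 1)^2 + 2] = 2*exp(2*x) + 2*exp(x)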